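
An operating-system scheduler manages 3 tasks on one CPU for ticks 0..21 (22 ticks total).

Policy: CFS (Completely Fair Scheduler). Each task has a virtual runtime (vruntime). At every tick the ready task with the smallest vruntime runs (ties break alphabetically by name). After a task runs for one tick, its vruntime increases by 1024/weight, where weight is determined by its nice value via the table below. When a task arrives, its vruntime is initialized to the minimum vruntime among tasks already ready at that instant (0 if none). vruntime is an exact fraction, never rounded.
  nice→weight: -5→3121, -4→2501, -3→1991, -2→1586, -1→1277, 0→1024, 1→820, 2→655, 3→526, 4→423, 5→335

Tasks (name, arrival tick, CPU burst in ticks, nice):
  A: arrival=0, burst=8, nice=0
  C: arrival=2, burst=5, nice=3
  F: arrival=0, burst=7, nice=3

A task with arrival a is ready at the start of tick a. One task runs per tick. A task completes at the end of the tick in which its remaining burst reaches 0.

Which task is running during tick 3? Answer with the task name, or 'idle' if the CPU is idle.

t=0: vr[A=0 F=0] → run A
t=1: vr[A=1 F=0] → run F
t=2: vr[A=1 C=1 F=512/263] → run A
t=3: vr[A=2 C=1 F=512/263] → run C
t=4: vr[A=2 C=775/263 F=512/263] → run F
t=5: vr[A=2 C=775/263 F=1024/263] → run A
t=6: vr[A=3 C=775/263 F=1024/263] → run C
t=7: vr[A=3 C=1287/263 F=1024/263] → run A
t=8: vr[A=4 C=1287/263 F=1024/263] → run F
t=9: vr[A=4 C=1287/263 F=1536/263] → run A
t=10: vr[A=5 C=1287/263 F=1536/263] → run C
t=11: vr[A=5 C=1799/263 F=1536/263] → run A
t=12: vr[A=6 C=1799/263 F=1536/263] → run F
t=13: vr[A=6 C=1799/263 F=2048/263] → run A
t=14: vr[A=7 C=1799/263 F=2048/263] → run C
t=15: vr[A=7 C=2311/263 F=2048/263] → run A
t=16: vr[C=2311/263 F=2048/263] → run F
t=17: vr[C=2311/263 F=2560/263] → run C
t=18: vr[F=2560/263] → run F
t=19: vr[F=3072/263] → run F
t=20: (idle)
t=21: (idle)

running at tick 3 = C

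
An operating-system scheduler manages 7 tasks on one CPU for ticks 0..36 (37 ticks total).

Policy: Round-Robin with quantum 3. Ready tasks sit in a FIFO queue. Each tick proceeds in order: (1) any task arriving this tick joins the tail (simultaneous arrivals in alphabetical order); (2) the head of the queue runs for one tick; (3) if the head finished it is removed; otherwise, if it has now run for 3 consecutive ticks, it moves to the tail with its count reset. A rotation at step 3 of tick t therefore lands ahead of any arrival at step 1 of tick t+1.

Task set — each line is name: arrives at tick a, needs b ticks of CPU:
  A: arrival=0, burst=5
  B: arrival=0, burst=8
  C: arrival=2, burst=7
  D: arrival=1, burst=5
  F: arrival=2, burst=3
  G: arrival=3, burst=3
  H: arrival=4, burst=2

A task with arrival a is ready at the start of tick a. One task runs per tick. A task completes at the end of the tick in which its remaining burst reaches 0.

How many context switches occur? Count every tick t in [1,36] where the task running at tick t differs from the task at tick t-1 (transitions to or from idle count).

t=0: queue=[A,B] q_used=0 → run A
t=1: queue=[A,B,D] q_used=1 → run A
t=2: queue=[A,B,D,C,F] q_used=2 → run A
t=3: queue=[B,D,C,F,A,G] q_used=0 → run B
t=4: queue=[B,D,C,F,A,G,H] q_used=1 → run B
t=5: queue=[B,D,C,F,A,G,H] q_used=2 → run B
t=6: queue=[D,C,F,A,G,H,B] q_used=0 → run D
t=7: queue=[D,C,F,A,G,H,B] q_used=1 → run D
t=8: queue=[D,C,F,A,G,H,B] q_used=2 → run D
t=9: queue=[C,F,A,G,H,B,D] q_used=0 → run C
t=10: queue=[C,F,A,G,H,B,D] q_used=1 → run C
t=11: queue=[C,F,A,G,H,B,D] q_used=2 → run C
t=12: queue=[F,A,G,H,B,D,C] q_used=0 → run F
t=13: queue=[F,A,G,H,B,D,C] q_used=1 → run F
t=14: queue=[F,A,G,H,B,D,C] q_used=2 → run F
t=15: queue=[A,G,H,B,D,C] q_used=0 → run A
t=16: queue=[A,G,H,B,D,C] q_used=1 → run A
t=17: queue=[G,H,B,D,C] q_used=0 → run G
t=18: queue=[G,H,B,D,C] q_used=1 → run G
t=19: queue=[G,H,B,D,C] q_used=2 → run G
t=20: queue=[H,B,D,C] q_used=0 → run H
t=21: queue=[H,B,D,C] q_used=1 → run H
t=22: queue=[B,D,C] q_used=0 → run B
t=23: queue=[B,D,C] q_used=1 → run B
t=24: queue=[B,D,C] q_used=2 → run B
t=25: queue=[D,C,B] q_used=0 → run D
t=26: queue=[D,C,B] q_used=1 → run D
t=27: queue=[C,B] q_used=0 → run C
t=28: queue=[C,B] q_used=1 → run C
t=29: queue=[C,B] q_used=2 → run C
t=30: queue=[B,C] q_used=0 → run B
t=31: queue=[B,C] q_used=1 → run B
t=32: queue=[C] q_used=0 → run C
t=33: (idle)
t=34: (idle)
t=35: (idle)
t=36: (idle)

context switches = 13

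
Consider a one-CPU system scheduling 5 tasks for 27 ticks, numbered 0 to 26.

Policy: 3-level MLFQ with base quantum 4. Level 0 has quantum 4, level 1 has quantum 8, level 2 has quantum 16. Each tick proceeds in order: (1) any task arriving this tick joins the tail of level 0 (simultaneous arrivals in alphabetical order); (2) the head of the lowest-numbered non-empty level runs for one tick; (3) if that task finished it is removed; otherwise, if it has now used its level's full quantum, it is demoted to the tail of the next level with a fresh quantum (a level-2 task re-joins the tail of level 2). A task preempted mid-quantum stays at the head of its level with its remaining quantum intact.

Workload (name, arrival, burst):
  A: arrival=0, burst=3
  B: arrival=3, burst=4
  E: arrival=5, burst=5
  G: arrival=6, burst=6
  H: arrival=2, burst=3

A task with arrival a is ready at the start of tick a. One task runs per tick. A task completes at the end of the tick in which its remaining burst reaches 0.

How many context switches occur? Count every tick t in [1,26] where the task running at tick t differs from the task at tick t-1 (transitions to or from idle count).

t=0: L0/L1/L2 = A/-/- → run A
t=1: L0/L1/L2 = A/-/- → run A
t=2: L0/L1/L2 = AH/-/- → run A
t=3: L0/L1/L2 = HB/-/- → run H
t=4: L0/L1/L2 = HB/-/- → run H
t=5: L0/L1/L2 = HBE/-/- → run H
t=6: L0/L1/L2 = BEG/-/- → run B
t=7: L0/L1/L2 = BEG/-/- → run B
t=8: L0/L1/L2 = BEG/-/- → run B
t=9: L0/L1/L2 = BEG/-/- → run B
t=10: L0/L1/L2 = EG/-/- → run E
t=11: L0/L1/L2 = EG/-/- → run E
t=12: L0/L1/L2 = EG/-/- → run E
t=13: L0/L1/L2 = EG/-/- → run E
t=14: L0/L1/L2 = G/E/- → run G
t=15: L0/L1/L2 = G/E/- → run G
t=16: L0/L1/L2 = G/E/- → run G
t=17: L0/L1/L2 = G/E/- → run G
t=18: L0/L1/L2 = -/EG/- → run E
t=19: L0/L1/L2 = -/G/- → run G
t=20: L0/L1/L2 = -/G/- → run G
t=21: (idle)
t=22: (idle)
t=23: (idle)
t=24: (idle)
t=25: (idle)
t=26: (idle)

context switches = 7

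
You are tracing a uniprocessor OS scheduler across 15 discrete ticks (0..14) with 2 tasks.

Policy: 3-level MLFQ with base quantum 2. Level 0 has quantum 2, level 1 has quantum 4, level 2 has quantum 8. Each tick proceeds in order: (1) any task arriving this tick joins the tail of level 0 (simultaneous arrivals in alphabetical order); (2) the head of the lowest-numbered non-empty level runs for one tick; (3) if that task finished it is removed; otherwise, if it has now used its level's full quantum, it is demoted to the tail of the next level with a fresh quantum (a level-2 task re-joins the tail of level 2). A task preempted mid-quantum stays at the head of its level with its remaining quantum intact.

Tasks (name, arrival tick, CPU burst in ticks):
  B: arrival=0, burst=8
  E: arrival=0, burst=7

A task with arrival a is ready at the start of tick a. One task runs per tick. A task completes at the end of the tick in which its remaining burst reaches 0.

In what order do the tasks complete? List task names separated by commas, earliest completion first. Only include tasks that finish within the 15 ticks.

completion order = B, E

t=0: L0/L1/L2 = BE/-/- → run B
t=1: L0/L1/L2 = BE/-/- → run B
t=2: L0/L1/L2 = E/B/- → run E
t=3: L0/L1/L2 = E/B/- → run E
t=4: L0/L1/L2 = -/BE/- → run B
t=5: L0/L1/L2 = -/BE/- → run B
t=6: L0/L1/L2 = -/BE/- → run B
t=7: L0/L1/L2 = -/BE/- → run B
t=8: L0/L1/L2 = -/E/B → run E
t=9: L0/L1/L2 = -/E/B → run E
t=10: L0/L1/L2 = -/E/B → run E
t=11: L0/L1/L2 = -/E/B → run E
t=12: L0/L1/L2 = -/-/BE → run B
t=13: L0/L1/L2 = -/-/BE → run B
t=14: L0/L1/L2 = -/-/E → run E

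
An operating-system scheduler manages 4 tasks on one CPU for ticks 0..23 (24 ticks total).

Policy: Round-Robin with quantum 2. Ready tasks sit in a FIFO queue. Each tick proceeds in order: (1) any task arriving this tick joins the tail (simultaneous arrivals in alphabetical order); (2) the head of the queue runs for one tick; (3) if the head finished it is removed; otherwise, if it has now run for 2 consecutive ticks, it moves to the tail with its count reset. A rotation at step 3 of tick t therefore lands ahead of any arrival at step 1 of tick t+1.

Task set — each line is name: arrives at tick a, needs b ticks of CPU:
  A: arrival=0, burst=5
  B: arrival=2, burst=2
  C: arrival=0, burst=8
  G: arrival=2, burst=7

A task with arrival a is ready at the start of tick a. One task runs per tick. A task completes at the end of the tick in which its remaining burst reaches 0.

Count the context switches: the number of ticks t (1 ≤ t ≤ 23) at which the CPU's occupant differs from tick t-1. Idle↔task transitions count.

context switches = 12

t=0: queue=[A,C] q_used=0 → run A
t=1: queue=[A,C] q_used=1 → run A
t=2: queue=[C,A,B,G] q_used=0 → run C
t=3: queue=[C,A,B,G] q_used=1 → run C
t=4: queue=[A,B,G,C] q_used=0 → run A
t=5: queue=[A,B,G,C] q_used=1 → run A
t=6: queue=[B,G,C,A] q_used=0 → run B
t=7: queue=[B,G,C,A] q_used=1 → run B
t=8: queue=[G,C,A] q_used=0 → run G
t=9: queue=[G,C,A] q_used=1 → run G
t=10: queue=[C,A,G] q_used=0 → run C
t=11: queue=[C,A,G] q_used=1 → run C
t=12: queue=[A,G,C] q_used=0 → run A
t=13: queue=[G,C] q_used=0 → run G
t=14: queue=[G,C] q_used=1 → run G
t=15: queue=[C,G] q_used=0 → run C
t=16: queue=[C,G] q_used=1 → run C
t=17: queue=[G,C] q_used=0 → run G
t=18: queue=[G,C] q_used=1 → run G
t=19: queue=[C,G] q_used=0 → run C
t=20: queue=[C,G] q_used=1 → run C
t=21: queue=[G] q_used=0 → run G
t=22: (idle)
t=23: (idle)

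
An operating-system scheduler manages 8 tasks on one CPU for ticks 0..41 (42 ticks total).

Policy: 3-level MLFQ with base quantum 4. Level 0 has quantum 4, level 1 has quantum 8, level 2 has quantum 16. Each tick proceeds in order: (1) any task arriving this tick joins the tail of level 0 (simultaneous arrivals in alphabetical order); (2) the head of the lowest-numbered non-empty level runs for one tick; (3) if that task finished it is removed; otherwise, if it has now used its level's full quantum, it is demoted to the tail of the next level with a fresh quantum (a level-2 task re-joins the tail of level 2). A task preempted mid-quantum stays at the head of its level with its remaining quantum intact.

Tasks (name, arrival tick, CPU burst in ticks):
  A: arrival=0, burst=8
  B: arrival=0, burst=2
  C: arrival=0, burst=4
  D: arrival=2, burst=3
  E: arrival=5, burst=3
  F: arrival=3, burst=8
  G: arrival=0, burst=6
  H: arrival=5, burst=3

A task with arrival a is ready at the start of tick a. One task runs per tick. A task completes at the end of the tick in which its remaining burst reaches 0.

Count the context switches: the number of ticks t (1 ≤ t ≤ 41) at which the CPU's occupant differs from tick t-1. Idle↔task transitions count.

t=0: L0/L1/L2 = ABCG/-/- → run A
t=1: L0/L1/L2 = ABCG/-/- → run A
t=2: L0/L1/L2 = ABCGD/-/- → run A
t=3: L0/L1/L2 = ABCGDF/-/- → run A
t=4: L0/L1/L2 = BCGDF/A/- → run B
t=5: L0/L1/L2 = BCGDFEH/A/- → run B
t=6: L0/L1/L2 = CGDFEH/A/- → run C
t=7: L0/L1/L2 = CGDFEH/A/- → run C
t=8: L0/L1/L2 = CGDFEH/A/- → run C
t=9: L0/L1/L2 = CGDFEH/A/- → run C
t=10: L0/L1/L2 = GDFEH/A/- → run G
t=11: L0/L1/L2 = GDFEH/A/- → run G
t=12: L0/L1/L2 = GDFEH/A/- → run G
t=13: L0/L1/L2 = GDFEH/A/- → run G
t=14: L0/L1/L2 = DFEH/AG/- → run D
t=15: L0/L1/L2 = DFEH/AG/- → run D
t=16: L0/L1/L2 = DFEH/AG/- → run D
t=17: L0/L1/L2 = FEH/AG/- → run F
t=18: L0/L1/L2 = FEH/AG/- → run F
t=19: L0/L1/L2 = FEH/AG/- → run F
t=20: L0/L1/L2 = FEH/AG/- → run F
t=21: L0/L1/L2 = EH/AGF/- → run E
t=22: L0/L1/L2 = EH/AGF/- → run E
t=23: L0/L1/L2 = EH/AGF/- → run E
t=24: L0/L1/L2 = H/AGF/- → run H
t=25: L0/L1/L2 = H/AGF/- → run H
t=26: L0/L1/L2 = H/AGF/- → run H
t=27: L0/L1/L2 = -/AGF/- → run A
t=28: L0/L1/L2 = -/AGF/- → run A
t=29: L0/L1/L2 = -/AGF/- → run A
t=30: L0/L1/L2 = -/AGF/- → run A
t=31: L0/L1/L2 = -/GF/- → run G
t=32: L0/L1/L2 = -/GF/- → run G
t=33: L0/L1/L2 = -/F/- → run F
t=34: L0/L1/L2 = -/F/- → run F
t=35: L0/L1/L2 = -/F/- → run F
t=36: L0/L1/L2 = -/F/- → run F
t=37: (idle)
t=38: (idle)
t=39: (idle)
t=40: (idle)
t=41: (idle)

context switches = 11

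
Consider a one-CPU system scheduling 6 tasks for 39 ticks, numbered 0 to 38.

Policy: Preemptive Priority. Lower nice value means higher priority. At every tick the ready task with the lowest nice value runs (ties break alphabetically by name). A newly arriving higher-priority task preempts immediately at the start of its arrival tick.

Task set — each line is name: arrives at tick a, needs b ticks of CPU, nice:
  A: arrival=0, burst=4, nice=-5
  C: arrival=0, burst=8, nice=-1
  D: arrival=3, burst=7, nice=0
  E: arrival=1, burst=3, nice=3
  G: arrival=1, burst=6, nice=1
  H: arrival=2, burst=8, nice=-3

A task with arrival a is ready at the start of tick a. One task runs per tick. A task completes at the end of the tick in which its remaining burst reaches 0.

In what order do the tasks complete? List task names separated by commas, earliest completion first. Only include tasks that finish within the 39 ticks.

completion order = A, H, C, D, G, E

t=0: ready={A,C} → run A
t=1: ready={A,C,E,G} → run A
t=2: ready={A,C,E,G,H} → run A
t=3: ready={A,C,D,E,G,H} → run A
t=4: ready={C,D,E,G,H} → run H
t=5: ready={C,D,E,G,H} → run H
t=6: ready={C,D,E,G,H} → run H
t=7: ready={C,D,E,G,H} → run H
t=8: ready={C,D,E,G,H} → run H
t=9: ready={C,D,E,G,H} → run H
t=10: ready={C,D,E,G,H} → run H
t=11: ready={C,D,E,G,H} → run H
t=12: ready={C,D,E,G} → run C
t=13: ready={C,D,E,G} → run C
t=14: ready={C,D,E,G} → run C
t=15: ready={C,D,E,G} → run C
t=16: ready={C,D,E,G} → run C
t=17: ready={C,D,E,G} → run C
t=18: ready={C,D,E,G} → run C
t=19: ready={C,D,E,G} → run C
t=20: ready={D,E,G} → run D
t=21: ready={D,E,G} → run D
t=22: ready={D,E,G} → run D
t=23: ready={D,E,G} → run D
t=24: ready={D,E,G} → run D
t=25: ready={D,E,G} → run D
t=26: ready={D,E,G} → run D
t=27: ready={E,G} → run G
t=28: ready={E,G} → run G
t=29: ready={E,G} → run G
t=30: ready={E,G} → run G
t=31: ready={E,G} → run G
t=32: ready={E,G} → run G
t=33: ready={E} → run E
t=34: ready={E} → run E
t=35: ready={E} → run E
t=36: (idle)
t=37: (idle)
t=38: (idle)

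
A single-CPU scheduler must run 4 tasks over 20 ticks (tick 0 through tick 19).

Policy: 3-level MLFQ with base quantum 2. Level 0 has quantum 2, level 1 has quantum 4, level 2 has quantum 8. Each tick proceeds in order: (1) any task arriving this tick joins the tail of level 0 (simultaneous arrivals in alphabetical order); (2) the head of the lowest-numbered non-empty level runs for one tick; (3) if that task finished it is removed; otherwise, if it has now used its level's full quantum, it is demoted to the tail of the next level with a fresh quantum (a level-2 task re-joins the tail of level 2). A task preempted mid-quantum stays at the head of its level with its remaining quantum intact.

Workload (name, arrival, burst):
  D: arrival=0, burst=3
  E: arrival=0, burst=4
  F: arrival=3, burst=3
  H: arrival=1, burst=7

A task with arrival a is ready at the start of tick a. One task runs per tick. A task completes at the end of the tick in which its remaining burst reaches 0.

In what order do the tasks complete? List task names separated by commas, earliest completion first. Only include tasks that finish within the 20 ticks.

completion order = D, E, F, H

t=0: L0/L1/L2 = DE/-/- → run D
t=1: L0/L1/L2 = DEH/-/- → run D
t=2: L0/L1/L2 = EH/D/- → run E
t=3: L0/L1/L2 = EHF/D/- → run E
t=4: L0/L1/L2 = HF/DE/- → run H
t=5: L0/L1/L2 = HF/DE/- → run H
t=6: L0/L1/L2 = F/DEH/- → run F
t=7: L0/L1/L2 = F/DEH/- → run F
t=8: L0/L1/L2 = -/DEHF/- → run D
t=9: L0/L1/L2 = -/EHF/- → run E
t=10: L0/L1/L2 = -/EHF/- → run E
t=11: L0/L1/L2 = -/HF/- → run H
t=12: L0/L1/L2 = -/HF/- → run H
t=13: L0/L1/L2 = -/HF/- → run H
t=14: L0/L1/L2 = -/HF/- → run H
t=15: L0/L1/L2 = -/F/H → run F
t=16: L0/L1/L2 = -/-/H → run H
t=17: (idle)
t=18: (idle)
t=19: (idle)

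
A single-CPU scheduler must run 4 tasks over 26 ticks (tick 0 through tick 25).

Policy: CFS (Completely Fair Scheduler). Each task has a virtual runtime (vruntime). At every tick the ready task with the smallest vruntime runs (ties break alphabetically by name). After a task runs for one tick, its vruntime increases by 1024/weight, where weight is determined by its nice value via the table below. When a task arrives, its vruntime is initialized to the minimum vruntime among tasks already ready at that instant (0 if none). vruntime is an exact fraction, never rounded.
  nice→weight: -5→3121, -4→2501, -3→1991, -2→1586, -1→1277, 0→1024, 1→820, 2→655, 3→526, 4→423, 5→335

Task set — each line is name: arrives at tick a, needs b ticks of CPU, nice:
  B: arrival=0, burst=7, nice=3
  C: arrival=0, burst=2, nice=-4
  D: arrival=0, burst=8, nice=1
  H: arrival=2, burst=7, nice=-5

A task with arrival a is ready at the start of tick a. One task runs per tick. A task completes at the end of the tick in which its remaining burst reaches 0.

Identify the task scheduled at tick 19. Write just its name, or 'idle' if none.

t=0: vr[B=0 C=0 D=0] → run B
t=1: vr[B=512/263 C=0 D=0] → run C
t=2: vr[B=512/263 C=1024/2501 D=0 H=0] → run D
t=3: vr[B=512/263 C=1024/2501 D=256/205 H=0] → run H
t=4: vr[B=512/263 C=1024/2501 D=256/205 H=1024/3121] → run H
t=5: vr[B=512/263 C=1024/2501 D=256/205 H=2048/3121] → run C
t=6: vr[B=512/263 D=256/205 H=2048/3121] → run H
t=7: vr[B=512/263 D=256/205 H=3072/3121] → run H
t=8: vr[B=512/263 D=256/205 H=4096/3121] → run D
t=9: vr[B=512/263 D=512/205 H=4096/3121] → run H
t=10: vr[B=512/263 D=512/205 H=5120/3121] → run H
t=11: vr[B=512/263 D=512/205 H=6144/3121] → run B
t=12: vr[B=1024/263 D=512/205 H=6144/3121] → run H
t=13: vr[B=1024/263 D=512/205] → run D
t=14: vr[B=1024/263 D=768/205] → run D
t=15: vr[B=1024/263 D=1024/205] → run B
t=16: vr[B=1536/263 D=1024/205] → run D
t=17: vr[B=1536/263 D=256/41] → run B
t=18: vr[B=2048/263 D=256/41] → run D
t=19: vr[B=2048/263 D=1536/205] → run D
t=20: vr[B=2048/263 D=1792/205] → run B
t=21: vr[B=2560/263 D=1792/205] → run D
t=22: vr[B=2560/263] → run B
t=23: vr[B=3072/263] → run B
t=24: (idle)
t=25: (idle)

running at tick 19 = D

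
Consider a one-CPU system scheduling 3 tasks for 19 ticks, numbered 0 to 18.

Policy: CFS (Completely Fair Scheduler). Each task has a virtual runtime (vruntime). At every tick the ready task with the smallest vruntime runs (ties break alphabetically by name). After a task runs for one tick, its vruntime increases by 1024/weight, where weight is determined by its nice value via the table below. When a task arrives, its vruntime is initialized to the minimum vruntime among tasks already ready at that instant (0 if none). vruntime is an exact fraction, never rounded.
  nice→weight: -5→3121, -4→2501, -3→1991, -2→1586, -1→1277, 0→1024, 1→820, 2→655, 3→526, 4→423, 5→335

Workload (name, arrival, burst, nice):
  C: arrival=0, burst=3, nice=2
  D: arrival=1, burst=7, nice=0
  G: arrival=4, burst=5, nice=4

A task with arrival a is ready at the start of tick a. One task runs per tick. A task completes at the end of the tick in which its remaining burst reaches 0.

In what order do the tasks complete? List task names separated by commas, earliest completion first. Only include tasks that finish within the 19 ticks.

t=0: vr[C=0] → run C
t=1: vr[C=1024/655 D=1024/655] → run C
t=2: vr[C=2048/655 D=1024/655] → run D
t=3: vr[C=2048/655 D=1679/655] → run D
t=4: vr[C=2048/655 D=2334/655 G=2048/655] → run C
t=5: vr[D=2334/655 G=2048/655] → run G
t=6: vr[D=2334/655 G=1537024/277065] → run D
t=7: vr[D=2989/655 G=1537024/277065] → run D
t=8: vr[D=3644/655 G=1537024/277065] → run G
t=9: vr[D=3644/655 G=2207744/277065] → run D
t=10: vr[D=4299/655 G=2207744/277065] → run D
t=11: vr[D=4954/655 G=2207744/277065] → run D
t=12: vr[G=2207744/277065] → run G
t=13: vr[G=959488/92355] → run G
t=14: vr[G=3549184/277065] → run G
t=15: (idle)
t=16: (idle)
t=17: (idle)
t=18: (idle)

completion order = C, D, G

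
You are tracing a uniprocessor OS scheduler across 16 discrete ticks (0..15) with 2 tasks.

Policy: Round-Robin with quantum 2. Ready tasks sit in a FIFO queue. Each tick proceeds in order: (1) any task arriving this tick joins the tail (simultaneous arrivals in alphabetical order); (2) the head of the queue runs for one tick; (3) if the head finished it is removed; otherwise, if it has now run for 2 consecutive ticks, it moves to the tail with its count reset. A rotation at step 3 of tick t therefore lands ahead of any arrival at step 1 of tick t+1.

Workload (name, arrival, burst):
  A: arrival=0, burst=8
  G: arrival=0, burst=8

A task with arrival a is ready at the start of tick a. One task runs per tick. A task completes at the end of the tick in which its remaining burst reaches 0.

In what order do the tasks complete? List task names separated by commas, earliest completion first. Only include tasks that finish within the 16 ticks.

completion order = A, G

t=0: queue=[A,G] q_used=0 → run A
t=1: queue=[A,G] q_used=1 → run A
t=2: queue=[G,A] q_used=0 → run G
t=3: queue=[G,A] q_used=1 → run G
t=4: queue=[A,G] q_used=0 → run A
t=5: queue=[A,G] q_used=1 → run A
t=6: queue=[G,A] q_used=0 → run G
t=7: queue=[G,A] q_used=1 → run G
t=8: queue=[A,G] q_used=0 → run A
t=9: queue=[A,G] q_used=1 → run A
t=10: queue=[G,A] q_used=0 → run G
t=11: queue=[G,A] q_used=1 → run G
t=12: queue=[A,G] q_used=0 → run A
t=13: queue=[A,G] q_used=1 → run A
t=14: queue=[G] q_used=0 → run G
t=15: queue=[G] q_used=1 → run G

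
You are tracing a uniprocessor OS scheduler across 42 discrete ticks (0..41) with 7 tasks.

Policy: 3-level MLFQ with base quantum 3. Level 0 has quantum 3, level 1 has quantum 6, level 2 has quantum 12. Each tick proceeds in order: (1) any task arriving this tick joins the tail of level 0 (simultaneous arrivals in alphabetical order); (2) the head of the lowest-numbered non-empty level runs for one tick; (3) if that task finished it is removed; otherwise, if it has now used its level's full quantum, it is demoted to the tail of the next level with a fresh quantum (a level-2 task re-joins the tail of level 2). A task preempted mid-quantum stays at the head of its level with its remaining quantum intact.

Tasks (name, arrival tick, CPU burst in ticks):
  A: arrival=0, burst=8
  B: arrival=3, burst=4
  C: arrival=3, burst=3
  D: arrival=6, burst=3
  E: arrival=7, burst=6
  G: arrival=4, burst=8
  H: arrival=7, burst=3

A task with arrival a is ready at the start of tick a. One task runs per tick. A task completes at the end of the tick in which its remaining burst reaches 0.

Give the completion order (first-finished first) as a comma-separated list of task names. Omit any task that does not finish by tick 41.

completion order = C, D, H, A, B, G, E

t=0: L0/L1/L2 = A/-/- → run A
t=1: L0/L1/L2 = A/-/- → run A
t=2: L0/L1/L2 = A/-/- → run A
t=3: L0/L1/L2 = BC/A/- → run B
t=4: L0/L1/L2 = BCG/A/- → run B
t=5: L0/L1/L2 = BCG/A/- → run B
t=6: L0/L1/L2 = CGD/AB/- → run C
t=7: L0/L1/L2 = CGDEH/AB/- → run C
t=8: L0/L1/L2 = CGDEH/AB/- → run C
t=9: L0/L1/L2 = GDEH/AB/- → run G
t=10: L0/L1/L2 = GDEH/AB/- → run G
t=11: L0/L1/L2 = GDEH/AB/- → run G
t=12: L0/L1/L2 = DEH/ABG/- → run D
t=13: L0/L1/L2 = DEH/ABG/- → run D
t=14: L0/L1/L2 = DEH/ABG/- → run D
t=15: L0/L1/L2 = EH/ABG/- → run E
t=16: L0/L1/L2 = EH/ABG/- → run E
t=17: L0/L1/L2 = EH/ABG/- → run E
t=18: L0/L1/L2 = H/ABGE/- → run H
t=19: L0/L1/L2 = H/ABGE/- → run H
t=20: L0/L1/L2 = H/ABGE/- → run H
t=21: L0/L1/L2 = -/ABGE/- → run A
t=22: L0/L1/L2 = -/ABGE/- → run A
t=23: L0/L1/L2 = -/ABGE/- → run A
t=24: L0/L1/L2 = -/ABGE/- → run A
t=25: L0/L1/L2 = -/ABGE/- → run A
t=26: L0/L1/L2 = -/BGE/- → run B
t=27: L0/L1/L2 = -/GE/- → run G
t=28: L0/L1/L2 = -/GE/- → run G
t=29: L0/L1/L2 = -/GE/- → run G
t=30: L0/L1/L2 = -/GE/- → run G
t=31: L0/L1/L2 = -/GE/- → run G
t=32: L0/L1/L2 = -/E/- → run E
t=33: L0/L1/L2 = -/E/- → run E
t=34: L0/L1/L2 = -/E/- → run E
t=35: (idle)
t=36: (idle)
t=37: (idle)
t=38: (idle)
t=39: (idle)
t=40: (idle)
t=41: (idle)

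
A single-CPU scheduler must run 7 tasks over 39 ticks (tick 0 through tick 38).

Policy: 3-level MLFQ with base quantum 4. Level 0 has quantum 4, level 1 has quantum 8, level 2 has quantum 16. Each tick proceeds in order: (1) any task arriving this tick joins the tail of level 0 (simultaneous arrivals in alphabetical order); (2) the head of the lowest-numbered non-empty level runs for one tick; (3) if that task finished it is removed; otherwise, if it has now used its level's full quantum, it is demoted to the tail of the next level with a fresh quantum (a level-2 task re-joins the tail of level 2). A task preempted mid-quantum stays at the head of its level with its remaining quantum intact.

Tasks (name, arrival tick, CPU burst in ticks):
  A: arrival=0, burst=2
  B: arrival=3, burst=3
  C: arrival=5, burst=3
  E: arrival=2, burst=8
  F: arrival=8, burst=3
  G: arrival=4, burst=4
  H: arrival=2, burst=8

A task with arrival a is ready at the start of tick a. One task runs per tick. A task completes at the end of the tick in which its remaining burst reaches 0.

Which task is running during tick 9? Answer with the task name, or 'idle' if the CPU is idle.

running at tick 9 = H

t=0: L0/L1/L2 = A/-/- → run A
t=1: L0/L1/L2 = A/-/- → run A
t=2: L0/L1/L2 = EH/-/- → run E
t=3: L0/L1/L2 = EHB/-/- → run E
t=4: L0/L1/L2 = EHBG/-/- → run E
t=5: L0/L1/L2 = EHBGC/-/- → run E
t=6: L0/L1/L2 = HBGC/E/- → run H
t=7: L0/L1/L2 = HBGC/E/- → run H
t=8: L0/L1/L2 = HBGCF/E/- → run H
t=9: L0/L1/L2 = HBGCF/E/- → run H
t=10: L0/L1/L2 = BGCF/EH/- → run B
t=11: L0/L1/L2 = BGCF/EH/- → run B
t=12: L0/L1/L2 = BGCF/EH/- → run B
t=13: L0/L1/L2 = GCF/EH/- → run G
t=14: L0/L1/L2 = GCF/EH/- → run G
t=15: L0/L1/L2 = GCF/EH/- → run G
t=16: L0/L1/L2 = GCF/EH/- → run G
t=17: L0/L1/L2 = CF/EH/- → run C
t=18: L0/L1/L2 = CF/EH/- → run C
t=19: L0/L1/L2 = CF/EH/- → run C
t=20: L0/L1/L2 = F/EH/- → run F
t=21: L0/L1/L2 = F/EH/- → run F
t=22: L0/L1/L2 = F/EH/- → run F
t=23: L0/L1/L2 = -/EH/- → run E
t=24: L0/L1/L2 = -/EH/- → run E
t=25: L0/L1/L2 = -/EH/- → run E
t=26: L0/L1/L2 = -/EH/- → run E
t=27: L0/L1/L2 = -/H/- → run H
t=28: L0/L1/L2 = -/H/- → run H
t=29: L0/L1/L2 = -/H/- → run H
t=30: L0/L1/L2 = -/H/- → run H
t=31: (idle)
t=32: (idle)
t=33: (idle)
t=34: (idle)
t=35: (idle)
t=36: (idle)
t=37: (idle)
t=38: (idle)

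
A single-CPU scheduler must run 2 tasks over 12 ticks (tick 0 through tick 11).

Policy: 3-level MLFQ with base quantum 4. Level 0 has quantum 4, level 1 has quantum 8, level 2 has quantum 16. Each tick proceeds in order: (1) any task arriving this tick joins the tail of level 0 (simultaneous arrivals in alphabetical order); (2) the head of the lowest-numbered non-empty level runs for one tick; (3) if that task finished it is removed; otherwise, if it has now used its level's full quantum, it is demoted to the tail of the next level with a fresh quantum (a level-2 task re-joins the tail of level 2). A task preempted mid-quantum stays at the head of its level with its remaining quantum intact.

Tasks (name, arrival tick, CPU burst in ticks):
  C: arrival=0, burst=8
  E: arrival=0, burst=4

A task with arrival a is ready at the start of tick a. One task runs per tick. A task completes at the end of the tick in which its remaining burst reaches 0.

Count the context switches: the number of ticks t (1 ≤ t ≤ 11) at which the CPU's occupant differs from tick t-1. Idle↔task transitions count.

context switches = 2

t=0: L0/L1/L2 = CE/-/- → run C
t=1: L0/L1/L2 = CE/-/- → run C
t=2: L0/L1/L2 = CE/-/- → run C
t=3: L0/L1/L2 = CE/-/- → run C
t=4: L0/L1/L2 = E/C/- → run E
t=5: L0/L1/L2 = E/C/- → run E
t=6: L0/L1/L2 = E/C/- → run E
t=7: L0/L1/L2 = E/C/- → run E
t=8: L0/L1/L2 = -/C/- → run C
t=9: L0/L1/L2 = -/C/- → run C
t=10: L0/L1/L2 = -/C/- → run C
t=11: L0/L1/L2 = -/C/- → run C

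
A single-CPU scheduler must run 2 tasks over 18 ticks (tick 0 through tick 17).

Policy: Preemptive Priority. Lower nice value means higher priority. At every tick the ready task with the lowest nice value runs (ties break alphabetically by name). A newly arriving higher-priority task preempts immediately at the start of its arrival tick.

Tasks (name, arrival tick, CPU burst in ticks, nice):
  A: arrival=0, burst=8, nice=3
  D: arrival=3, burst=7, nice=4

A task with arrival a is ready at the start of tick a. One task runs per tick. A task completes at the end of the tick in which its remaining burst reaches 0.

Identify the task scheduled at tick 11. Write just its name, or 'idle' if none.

t=0: ready={A} → run A
t=1: ready={A} → run A
t=2: ready={A} → run A
t=3: ready={A,D} → run A
t=4: ready={A,D} → run A
t=5: ready={A,D} → run A
t=6: ready={A,D} → run A
t=7: ready={A,D} → run A
t=8: ready={D} → run D
t=9: ready={D} → run D
t=10: ready={D} → run D
t=11: ready={D} → run D
t=12: ready={D} → run D
t=13: ready={D} → run D
t=14: ready={D} → run D
t=15: (idle)
t=16: (idle)
t=17: (idle)

running at tick 11 = D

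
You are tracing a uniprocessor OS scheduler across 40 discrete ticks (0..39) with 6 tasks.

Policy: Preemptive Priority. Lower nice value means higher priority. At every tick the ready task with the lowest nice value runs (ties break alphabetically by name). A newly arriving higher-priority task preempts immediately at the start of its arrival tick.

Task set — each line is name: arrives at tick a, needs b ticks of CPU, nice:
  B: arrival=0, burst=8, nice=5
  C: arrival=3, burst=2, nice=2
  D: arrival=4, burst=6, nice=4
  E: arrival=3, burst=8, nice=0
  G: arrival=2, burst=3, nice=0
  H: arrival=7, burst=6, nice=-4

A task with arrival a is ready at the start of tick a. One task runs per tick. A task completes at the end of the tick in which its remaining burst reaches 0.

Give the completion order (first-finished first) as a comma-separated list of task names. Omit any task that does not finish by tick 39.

completion order = H, E, G, C, D, B

t=0: ready={B} → run B
t=1: ready={B} → run B
t=2: ready={B,G} → run G
t=3: ready={B,C,E,G} → run E
t=4: ready={B,C,D,E,G} → run E
t=5: ready={B,C,D,E,G} → run E
t=6: ready={B,C,D,E,G} → run E
t=7: ready={B,C,D,E,G,H} → run H
t=8: ready={B,C,D,E,G,H} → run H
t=9: ready={B,C,D,E,G,H} → run H
t=10: ready={B,C,D,E,G,H} → run H
t=11: ready={B,C,D,E,G,H} → run H
t=12: ready={B,C,D,E,G,H} → run H
t=13: ready={B,C,D,E,G} → run E
t=14: ready={B,C,D,E,G} → run E
t=15: ready={B,C,D,E,G} → run E
t=16: ready={B,C,D,E,G} → run E
t=17: ready={B,C,D,G} → run G
t=18: ready={B,C,D,G} → run G
t=19: ready={B,C,D} → run C
t=20: ready={B,C,D} → run C
t=21: ready={B,D} → run D
t=22: ready={B,D} → run D
t=23: ready={B,D} → run D
t=24: ready={B,D} → run D
t=25: ready={B,D} → run D
t=26: ready={B,D} → run D
t=27: ready={B} → run B
t=28: ready={B} → run B
t=29: ready={B} → run B
t=30: ready={B} → run B
t=31: ready={B} → run B
t=32: ready={B} → run B
t=33: (idle)
t=34: (idle)
t=35: (idle)
t=36: (idle)
t=37: (idle)
t=38: (idle)
t=39: (idle)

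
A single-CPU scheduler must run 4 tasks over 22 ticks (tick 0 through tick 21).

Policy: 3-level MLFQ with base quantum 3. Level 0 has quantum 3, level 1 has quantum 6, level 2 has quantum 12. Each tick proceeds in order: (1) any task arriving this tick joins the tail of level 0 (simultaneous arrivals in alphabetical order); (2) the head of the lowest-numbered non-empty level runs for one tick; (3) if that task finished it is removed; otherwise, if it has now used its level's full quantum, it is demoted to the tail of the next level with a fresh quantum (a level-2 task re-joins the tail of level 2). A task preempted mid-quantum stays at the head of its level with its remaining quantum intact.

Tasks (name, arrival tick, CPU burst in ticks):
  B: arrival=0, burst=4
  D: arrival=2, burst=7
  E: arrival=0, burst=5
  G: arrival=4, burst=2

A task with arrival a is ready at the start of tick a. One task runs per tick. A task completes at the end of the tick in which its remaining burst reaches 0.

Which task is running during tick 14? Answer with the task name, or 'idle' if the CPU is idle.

running at tick 14 = D

t=0: L0/L1/L2 = BE/-/- → run B
t=1: L0/L1/L2 = BE/-/- → run B
t=2: L0/L1/L2 = BED/-/- → run B
t=3: L0/L1/L2 = ED/B/- → run E
t=4: L0/L1/L2 = EDG/B/- → run E
t=5: L0/L1/L2 = EDG/B/- → run E
t=6: L0/L1/L2 = DG/BE/- → run D
t=7: L0/L1/L2 = DG/BE/- → run D
t=8: L0/L1/L2 = DG/BE/- → run D
t=9: L0/L1/L2 = G/BED/- → run G
t=10: L0/L1/L2 = G/BED/- → run G
t=11: L0/L1/L2 = -/BED/- → run B
t=12: L0/L1/L2 = -/ED/- → run E
t=13: L0/L1/L2 = -/ED/- → run E
t=14: L0/L1/L2 = -/D/- → run D
t=15: L0/L1/L2 = -/D/- → run D
t=16: L0/L1/L2 = -/D/- → run D
t=17: L0/L1/L2 = -/D/- → run D
t=18: (idle)
t=19: (idle)
t=20: (idle)
t=21: (idle)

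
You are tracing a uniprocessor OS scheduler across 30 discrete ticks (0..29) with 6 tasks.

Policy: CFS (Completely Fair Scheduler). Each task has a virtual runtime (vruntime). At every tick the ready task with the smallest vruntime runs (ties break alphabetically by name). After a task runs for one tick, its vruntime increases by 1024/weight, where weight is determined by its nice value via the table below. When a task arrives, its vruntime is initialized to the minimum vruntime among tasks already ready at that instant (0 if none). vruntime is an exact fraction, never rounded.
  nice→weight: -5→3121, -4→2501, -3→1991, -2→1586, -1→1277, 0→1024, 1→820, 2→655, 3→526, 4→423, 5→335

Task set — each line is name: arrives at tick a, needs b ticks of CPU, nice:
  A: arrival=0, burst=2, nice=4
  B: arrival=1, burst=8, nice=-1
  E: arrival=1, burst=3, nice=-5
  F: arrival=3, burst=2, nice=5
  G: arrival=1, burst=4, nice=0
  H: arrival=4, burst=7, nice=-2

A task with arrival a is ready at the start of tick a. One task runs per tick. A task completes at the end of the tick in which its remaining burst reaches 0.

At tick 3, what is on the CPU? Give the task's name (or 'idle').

running at tick 3 = E

t=0: vr[A=0] → run A
t=1: vr[A=1024/423 B=1024/423 E=1024/423 G=1024/423] → run A
t=2: vr[B=1024/423 E=1024/423 G=1024/423] → run B
t=3: vr[B=1740800/540171 E=1024/423 F=1024/423 G=1024/423] → run E
t=4: vr[B=1740800/540171 E=3629056/1320183 F=1024/423 G=1024/423 H=1024/423] → run F
t=5: vr[B=1740800/540171 E=3629056/1320183 F=776192/141705 G=1024/423 H=1024/423] → run G
t=6: vr[B=1740800/540171 E=3629056/1320183 F=776192/141705 G=1447/423 H=1024/423] → run H
t=7: vr[B=1740800/540171 E=3629056/1320183 F=776192/141705 G=1447/423 H=1028608/335439] → run E
t=8: vr[B=1740800/540171 E=4062208/1320183 F=776192/141705 G=1447/423 H=1028608/335439] → run H
t=9: vr[B=1740800/540171 E=4062208/1320183 F=776192/141705 G=1447/423 H=1245184/335439] → run E
t=10: vr[B=1740800/540171 F=776192/141705 G=1447/423 H=1245184/335439] → run B
t=11: vr[B=2173952/540171 F=776192/141705 G=1447/423 H=1245184/335439] → run G
t=12: vr[B=2173952/540171 F=776192/141705 G=1870/423 H=1245184/335439] → run H
t=13: vr[B=2173952/540171 F=776192/141705 G=1870/423 H=1461760/335439] → run B
t=14: vr[B=2607104/540171 F=776192/141705 G=1870/423 H=1461760/335439] → run H
t=15: vr[B=2607104/540171 F=776192/141705 G=1870/423 H=1678336/335439] → run G
t=16: vr[B=2607104/540171 F=776192/141705 G=2293/423 H=1678336/335439] → run B
t=17: vr[B=3040256/540171 F=776192/141705 G=2293/423 H=1678336/335439] → run H
t=18: vr[B=3040256/540171 F=776192/141705 G=2293/423 H=1894912/335439] → run G
t=19: vr[B=3040256/540171 F=776192/141705 H=1894912/335439] → run F
t=20: vr[B=3040256/540171 H=1894912/335439] → run B
t=21: vr[B=3473408/540171 H=1894912/335439] → run H
t=22: vr[B=3473408/540171 H=2111488/335439] → run H
t=23: vr[B=3473408/540171] → run B
t=24: vr[B=3906560/540171] → run B
t=25: vr[B=4339712/540171] → run B
t=26: (idle)
t=27: (idle)
t=28: (idle)
t=29: (idle)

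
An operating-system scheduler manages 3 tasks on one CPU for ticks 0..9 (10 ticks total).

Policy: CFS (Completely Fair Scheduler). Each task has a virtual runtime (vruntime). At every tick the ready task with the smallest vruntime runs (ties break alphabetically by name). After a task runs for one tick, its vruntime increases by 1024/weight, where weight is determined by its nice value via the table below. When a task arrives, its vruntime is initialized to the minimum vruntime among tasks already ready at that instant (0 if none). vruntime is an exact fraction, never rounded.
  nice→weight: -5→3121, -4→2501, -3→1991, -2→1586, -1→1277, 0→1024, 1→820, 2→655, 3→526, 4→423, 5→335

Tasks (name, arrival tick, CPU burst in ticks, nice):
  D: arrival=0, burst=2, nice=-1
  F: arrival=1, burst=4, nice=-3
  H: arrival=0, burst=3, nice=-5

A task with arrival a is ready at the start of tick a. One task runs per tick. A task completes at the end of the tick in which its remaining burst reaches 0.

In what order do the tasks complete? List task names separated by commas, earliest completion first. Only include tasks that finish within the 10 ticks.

completion order = H, D, F

t=0: vr[D=0 H=0] → run D
t=1: vr[D=1024/1277 F=0 H=0] → run F
t=2: vr[D=1024/1277 F=1024/1991 H=0] → run H
t=3: vr[D=1024/1277 F=1024/1991 H=1024/3121] → run H
t=4: vr[D=1024/1277 F=1024/1991 H=2048/3121] → run F
t=5: vr[D=1024/1277 F=2048/1991 H=2048/3121] → run H
t=6: vr[D=1024/1277 F=2048/1991] → run D
t=7: vr[F=2048/1991] → run F
t=8: vr[F=3072/1991] → run F
t=9: (idle)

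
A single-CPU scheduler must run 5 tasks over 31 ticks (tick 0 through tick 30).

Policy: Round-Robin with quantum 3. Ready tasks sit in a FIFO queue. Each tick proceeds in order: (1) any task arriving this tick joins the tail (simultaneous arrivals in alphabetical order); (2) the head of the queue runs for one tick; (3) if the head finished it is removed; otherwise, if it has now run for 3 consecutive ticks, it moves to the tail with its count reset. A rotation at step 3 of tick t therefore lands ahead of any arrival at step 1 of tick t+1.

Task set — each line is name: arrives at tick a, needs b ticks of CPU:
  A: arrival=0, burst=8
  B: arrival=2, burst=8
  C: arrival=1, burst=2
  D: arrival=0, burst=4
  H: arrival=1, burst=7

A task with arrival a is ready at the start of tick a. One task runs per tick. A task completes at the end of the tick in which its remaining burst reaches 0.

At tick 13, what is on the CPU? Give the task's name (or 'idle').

t=0: queue=[A,D] q_used=0 → run A
t=1: queue=[A,D,C,H] q_used=1 → run A
t=2: queue=[A,D,C,H,B] q_used=2 → run A
t=3: queue=[D,C,H,B,A] q_used=0 → run D
t=4: queue=[D,C,H,B,A] q_used=1 → run D
t=5: queue=[D,C,H,B,A] q_used=2 → run D
t=6: queue=[C,H,B,A,D] q_used=0 → run C
t=7: queue=[C,H,B,A,D] q_used=1 → run C
t=8: queue=[H,B,A,D] q_used=0 → run H
t=9: queue=[H,B,A,D] q_used=1 → run H
t=10: queue=[H,B,A,D] q_used=2 → run H
t=11: queue=[B,A,D,H] q_used=0 → run B
t=12: queue=[B,A,D,H] q_used=1 → run B
t=13: queue=[B,A,D,H] q_used=2 → run B
t=14: queue=[A,D,H,B] q_used=0 → run A
t=15: queue=[A,D,H,B] q_used=1 → run A
t=16: queue=[A,D,H,B] q_used=2 → run A
t=17: queue=[D,H,B,A] q_used=0 → run D
t=18: queue=[H,B,A] q_used=0 → run H
t=19: queue=[H,B,A] q_used=1 → run H
t=20: queue=[H,B,A] q_used=2 → run H
t=21: queue=[B,A,H] q_used=0 → run B
t=22: queue=[B,A,H] q_used=1 → run B
t=23: queue=[B,A,H] q_used=2 → run B
t=24: queue=[A,H,B] q_used=0 → run A
t=25: queue=[A,H,B] q_used=1 → run A
t=26: queue=[H,B] q_used=0 → run H
t=27: queue=[B] q_used=0 → run B
t=28: queue=[B] q_used=1 → run B
t=29: (idle)
t=30: (idle)

running at tick 13 = B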